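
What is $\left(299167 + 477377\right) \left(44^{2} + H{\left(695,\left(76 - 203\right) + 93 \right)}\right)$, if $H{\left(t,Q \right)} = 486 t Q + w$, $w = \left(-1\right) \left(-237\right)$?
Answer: $-8916283643808$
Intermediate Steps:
$w = 237$
$H{\left(t,Q \right)} = 237 + 486 Q t$ ($H{\left(t,Q \right)} = 486 t Q + 237 = 486 Q t + 237 = 237 + 486 Q t$)
$\left(299167 + 477377\right) \left(44^{2} + H{\left(695,\left(76 - 203\right) + 93 \right)}\right) = \left(299167 + 477377\right) \left(44^{2} + \left(237 + 486 \left(\left(76 - 203\right) + 93\right) 695\right)\right) = 776544 \left(1936 + \left(237 + 486 \left(-127 + 93\right) 695\right)\right) = 776544 \left(1936 + \left(237 + 486 \left(-34\right) 695\right)\right) = 776544 \left(1936 + \left(237 - 11484180\right)\right) = 776544 \left(1936 - 11483943\right) = 776544 \left(-11482007\right) = -8916283643808$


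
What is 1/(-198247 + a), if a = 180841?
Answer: -1/17406 ≈ -5.7451e-5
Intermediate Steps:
1/(-198247 + a) = 1/(-198247 + 180841) = 1/(-17406) = -1/17406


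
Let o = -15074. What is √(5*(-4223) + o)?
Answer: 3*I*√4021 ≈ 190.23*I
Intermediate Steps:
√(5*(-4223) + o) = √(5*(-4223) - 15074) = √(-21115 - 15074) = √(-36189) = 3*I*√4021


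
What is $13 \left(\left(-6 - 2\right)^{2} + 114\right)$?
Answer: $2314$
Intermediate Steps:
$13 \left(\left(-6 - 2\right)^{2} + 114\right) = 13 \left(\left(-8\right)^{2} + 114\right) = 13 \left(64 + 114\right) = 13 \cdot 178 = 2314$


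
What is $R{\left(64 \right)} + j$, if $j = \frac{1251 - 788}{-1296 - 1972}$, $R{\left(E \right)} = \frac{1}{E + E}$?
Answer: $- \frac{13999}{104576} \approx -0.13386$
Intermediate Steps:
$R{\left(E \right)} = \frac{1}{2 E}$
$j = - \frac{463}{3268}$ ($j = \frac{463}{-3268} = 463 \left(- \frac{1}{3268}\right) = - \frac{463}{3268} \approx -0.14168$)
$R{\left(64 \right)} + j = \frac{1}{2 \cdot 64} - \frac{463}{3268} = \frac{1}{2} \cdot \frac{1}{64} - \frac{463}{3268} = \frac{1}{128} - \frac{463}{3268} = - \frac{13999}{104576}$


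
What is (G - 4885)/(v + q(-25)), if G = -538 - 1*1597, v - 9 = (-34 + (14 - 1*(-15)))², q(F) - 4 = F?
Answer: -540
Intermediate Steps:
q(F) = 4 + F
v = 34 (v = 9 + (-34 + (14 - 1*(-15)))² = 9 + (-34 + (14 + 15))² = 9 + (-34 + 29)² = 9 + (-5)² = 9 + 25 = 34)
G = -2135 (G = -538 - 1597 = -2135)
(G - 4885)/(v + q(-25)) = (-2135 - 4885)/(34 + (4 - 25)) = -7020/(34 - 21) = -7020/13 = -7020*1/13 = -540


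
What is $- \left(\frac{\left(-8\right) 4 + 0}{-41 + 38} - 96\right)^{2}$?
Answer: $- \frac{65536}{9} \approx -7281.8$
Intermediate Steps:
$- \left(\frac{\left(-8\right) 4 + 0}{-41 + 38} - 96\right)^{2} = - \left(\frac{-32 + 0}{-3} - 96\right)^{2} = - \left(\left(-32\right) \left(- \frac{1}{3}\right) - 96\right)^{2} = - \left(\frac{32}{3} - 96\right)^{2} = - \left(- \frac{256}{3}\right)^{2} = \left(-1\right) \frac{65536}{9} = - \frac{65536}{9}$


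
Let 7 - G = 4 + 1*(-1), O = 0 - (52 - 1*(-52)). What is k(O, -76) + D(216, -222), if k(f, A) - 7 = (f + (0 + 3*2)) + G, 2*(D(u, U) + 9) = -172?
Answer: -182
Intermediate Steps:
D(u, U) = -95 (D(u, U) = -9 + (½)*(-172) = -9 - 86 = -95)
O = -104 (O = 0 - (52 + 52) = 0 - 1*104 = 0 - 104 = -104)
G = 4 (G = 7 - (4 + 1*(-1)) = 7 - (4 - 1) = 7 - 1*3 = 7 - 3 = 4)
k(f, A) = 17 + f (k(f, A) = 7 + ((f + (0 + 3*2)) + 4) = 7 + ((f + (0 + 6)) + 4) = 7 + ((f + 6) + 4) = 7 + ((6 + f) + 4) = 7 + (10 + f) = 17 + f)
k(O, -76) + D(216, -222) = (17 - 104) - 95 = -87 - 95 = -182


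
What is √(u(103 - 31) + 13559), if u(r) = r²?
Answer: √18743 ≈ 136.91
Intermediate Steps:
√(u(103 - 31) + 13559) = √((103 - 31)² + 13559) = √(72² + 13559) = √(5184 + 13559) = √18743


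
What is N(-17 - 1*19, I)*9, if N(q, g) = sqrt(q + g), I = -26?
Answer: 9*I*sqrt(62) ≈ 70.866*I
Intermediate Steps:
N(q, g) = sqrt(g + q)
N(-17 - 1*19, I)*9 = sqrt(-26 + (-17 - 1*19))*9 = sqrt(-26 + (-17 - 19))*9 = sqrt(-26 - 36)*9 = sqrt(-62)*9 = (I*sqrt(62))*9 = 9*I*sqrt(62)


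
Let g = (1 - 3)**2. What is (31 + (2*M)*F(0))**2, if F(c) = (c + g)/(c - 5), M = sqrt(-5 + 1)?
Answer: 23769/25 - 992*I/5 ≈ 950.76 - 198.4*I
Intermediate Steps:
g = 4 (g = (-2)**2 = 4)
M = 2*I (M = sqrt(-4) = 2*I ≈ 2.0*I)
F(c) = (4 + c)/(-5 + c) (F(c) = (c + 4)/(c - 5) = (4 + c)/(-5 + c))
(31 + (2*M)*F(0))**2 = (31 + (2*(2*I))*((4 + 0)/(-5 + 0)))**2 = (31 + (4*I)*(4/(-5)))**2 = (31 + (4*I)*(-1/5*4))**2 = (31 + (4*I)*(-4/5))**2 = (31 - 16*I/5)**2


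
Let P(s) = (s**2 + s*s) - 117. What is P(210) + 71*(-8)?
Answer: 87515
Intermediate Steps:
P(s) = -117 + 2*s**2 (P(s) = (s**2 + s**2) - 117 = 2*s**2 - 117 = -117 + 2*s**2)
P(210) + 71*(-8) = (-117 + 2*210**2) + 71*(-8) = (-117 + 2*44100) - 568 = (-117 + 88200) - 568 = 88083 - 568 = 87515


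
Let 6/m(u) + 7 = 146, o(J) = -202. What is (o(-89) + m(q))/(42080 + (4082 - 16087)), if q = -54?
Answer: -28072/4180425 ≈ -0.0067151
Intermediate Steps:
m(u) = 6/139 (m(u) = 6/(-7 + 146) = 6/139)
(o(-89) + m(q))/(42080 + (4082 - 16087)) = (-202 + 6/139)/(42080 + (4082 - 16087)) = -28072/(139*(42080 - 12005)) = -28072/139/30075 = -28072/139*1/30075 = -28072/4180425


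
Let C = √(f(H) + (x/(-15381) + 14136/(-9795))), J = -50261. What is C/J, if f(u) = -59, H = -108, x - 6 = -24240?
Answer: -I*√16495647728187345/841351799955 ≈ -0.00015265*I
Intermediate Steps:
x = -24234 (x = 6 - 24240 = -24234)
C = I*√16495647728187345/16739655 (C = √(-59 + (-24234/(-15381) + 14136/(-9795))) = √(-59 + (-24234*(-1/15381) + 14136*(-1/9795))) = √(-59 + (8078/5127 - 4712/3265)) = √(-59 + 2216246/16739655) = √(-985423399/16739655) = I*√16495647728187345/16739655 ≈ 7.6725*I)
C/J = (I*√16495647728187345/16739655)/(-50261) = (I*√16495647728187345/16739655)*(-1/50261) = -I*√16495647728187345/841351799955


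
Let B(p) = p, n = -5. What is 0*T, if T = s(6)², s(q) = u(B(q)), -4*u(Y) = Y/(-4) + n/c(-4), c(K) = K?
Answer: 0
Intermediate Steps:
u(Y) = -5/16 + Y/16 (u(Y) = -(Y/(-4) - 5/(-4))/4 = -(Y*(-¼) - 5*(-¼))/4 = -(-Y/4 + 5/4)/4 = -(5/4 - Y/4)/4 = -5/16 + Y/16)
s(q) = -5/16 + q/16
T = 1/256 (T = (-5/16 + (1/16)*6)² = (-5/16 + 3/8)² = (1/16)² = 1/256 ≈ 0.0039063)
0*T = 0*(1/256) = 0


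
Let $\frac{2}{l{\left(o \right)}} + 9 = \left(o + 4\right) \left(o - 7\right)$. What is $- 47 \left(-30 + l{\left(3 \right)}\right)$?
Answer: $\frac{52264}{37} \approx 1412.5$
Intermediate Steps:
$l{\left(o \right)} = \frac{2}{-9 + \left(-7 + o\right) \left(4 + o\right)}$ ($l{\left(o \right)} = \frac{2}{-9 + \left(o + 4\right) \left(o - 7\right)} = \frac{2}{-9 + \left(4 + o\right) \left(-7 + o\right)} = \frac{2}{-9 + \left(-7 + o\right) \left(4 + o\right)}$)
$- 47 \left(-30 + l{\left(3 \right)}\right) = - 47 \left(-30 + \frac{2}{-37 + 3^{2} - 9}\right) = - 47 \left(-30 + \frac{2}{-37 + 9 - 9}\right) = - 47 \left(-30 + \frac{2}{-37}\right) = - 47 \left(-30 + 2 \left(- \frac{1}{37}\right)\right) = - 47 \left(-30 - \frac{2}{37}\right) = \left(-47\right) \left(- \frac{1112}{37}\right) = \frac{52264}{37}$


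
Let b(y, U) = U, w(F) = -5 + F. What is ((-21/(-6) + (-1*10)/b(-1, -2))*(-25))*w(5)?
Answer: 0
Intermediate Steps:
((-21/(-6) + (-1*10)/b(-1, -2))*(-25))*w(5) = ((-21/(-6) - 1*10/(-2))*(-25))*(-5 + 5) = ((-21*(-1/6) - 10*(-1/2))*(-25))*0 = ((7/2 + 5)*(-25))*0 = ((17/2)*(-25))*0 = -425/2*0 = 0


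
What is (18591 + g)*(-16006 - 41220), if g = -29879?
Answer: 645967088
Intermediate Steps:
(18591 + g)*(-16006 - 41220) = (18591 - 29879)*(-16006 - 41220) = -11288*(-57226) = 645967088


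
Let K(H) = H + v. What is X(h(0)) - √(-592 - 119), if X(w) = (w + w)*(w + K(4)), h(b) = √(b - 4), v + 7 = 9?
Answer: I*(24 - 3*√79 + 8*I) ≈ -8.0 - 2.6646*I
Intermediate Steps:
v = 2 (v = -7 + 9 = 2)
K(H) = 2 + H (K(H) = H + 2 = 2 + H)
h(b) = √(-4 + b)
X(w) = 2*w*(6 + w) (X(w) = (w + w)*(w + (2 + 4)) = (2*w)*(w + 6) = (2*w)*(6 + w) = 2*w*(6 + w))
X(h(0)) - √(-592 - 119) = 2*√(-4 + 0)*(6 + √(-4 + 0)) - √(-592 - 119) = 2*√(-4)*(6 + √(-4)) - √(-711) = 2*(2*I)*(6 + 2*I) - 3*I*√79 = 4*I*(6 + 2*I) - 3*I*√79 = -3*I*√79 + 4*I*(6 + 2*I)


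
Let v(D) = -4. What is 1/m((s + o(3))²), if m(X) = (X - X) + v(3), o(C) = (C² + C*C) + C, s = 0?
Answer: -¼ ≈ -0.25000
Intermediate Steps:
o(C) = C + 2*C² (o(C) = (C² + C²) + C = 2*C² + C = C + 2*C²)
m(X) = -4 (m(X) = (X - X) - 4 = 0 - 4 = -4)
1/m((s + o(3))²) = 1/(-4) = -¼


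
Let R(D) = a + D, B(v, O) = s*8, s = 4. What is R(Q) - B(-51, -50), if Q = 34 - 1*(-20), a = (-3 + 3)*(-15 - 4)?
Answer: 22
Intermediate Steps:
a = 0 (a = 0*(-19) = 0)
B(v, O) = 32 (B(v, O) = 4*8 = 32)
Q = 54 (Q = 34 + 20 = 54)
R(D) = D (R(D) = 0 + D = D)
R(Q) - B(-51, -50) = 54 - 1*32 = 54 - 32 = 22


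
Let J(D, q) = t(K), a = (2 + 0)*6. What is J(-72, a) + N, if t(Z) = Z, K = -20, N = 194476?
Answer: 194456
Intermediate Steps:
a = 12 (a = 2*6 = 12)
J(D, q) = -20
J(-72, a) + N = -20 + 194476 = 194456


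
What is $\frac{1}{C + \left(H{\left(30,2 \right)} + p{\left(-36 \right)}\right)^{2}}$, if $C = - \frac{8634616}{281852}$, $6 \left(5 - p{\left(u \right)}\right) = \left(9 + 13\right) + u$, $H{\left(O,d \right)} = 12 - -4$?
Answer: $\frac{20457}{10510994} \approx 0.0019462$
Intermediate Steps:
$H{\left(O,d \right)} = 16$ ($H{\left(O,d \right)} = 12 + 4 = 16$)
$p{\left(u \right)} = \frac{4}{3} - \frac{u}{6}$ ($p{\left(u \right)} = 5 - \frac{\left(9 + 13\right) + u}{6} = 5 - \frac{22 + u}{6} = 5 - \left(\frac{11}{3} + \frac{u}{6}\right) = \frac{4}{3} - \frac{u}{6}$)
$C = - \frac{69634}{2273}$ ($C = \left(-8634616\right) \frac{1}{281852} = - \frac{69634}{2273} \approx -30.635$)
$\frac{1}{C + \left(H{\left(30,2 \right)} + p{\left(-36 \right)}\right)^{2}} = \frac{1}{- \frac{69634}{2273} + \left(16 + \left(\frac{4}{3} - -6\right)\right)^{2}} = \frac{1}{- \frac{69634}{2273} + \left(16 + \left(\frac{4}{3} + 6\right)\right)^{2}} = \frac{1}{- \frac{69634}{2273} + \left(16 + \frac{22}{3}\right)^{2}} = \frac{1}{- \frac{69634}{2273} + \left(\frac{70}{3}\right)^{2}} = \frac{1}{- \frac{69634}{2273} + \frac{4900}{9}} = \frac{1}{\frac{10510994}{20457}} = \frac{20457}{10510994}$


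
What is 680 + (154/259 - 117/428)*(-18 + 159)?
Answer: 11485747/15836 ≈ 725.29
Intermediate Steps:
680 + (154/259 - 117/428)*(-18 + 159) = 680 + (154*(1/259) - 117*1/428)*141 = 680 + (22/37 - 117/428)*141 = 680 + (5087/15836)*141 = 680 + 717267/15836 = 11485747/15836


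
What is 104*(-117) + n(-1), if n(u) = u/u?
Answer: -12167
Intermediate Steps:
n(u) = 1
104*(-117) + n(-1) = 104*(-117) + 1 = -12168 + 1 = -12167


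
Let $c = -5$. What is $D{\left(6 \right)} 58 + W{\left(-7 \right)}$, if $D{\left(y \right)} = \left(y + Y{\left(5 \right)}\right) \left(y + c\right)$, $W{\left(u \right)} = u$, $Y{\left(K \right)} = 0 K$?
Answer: $341$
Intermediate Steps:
$Y{\left(K \right)} = 0$
$D{\left(y \right)} = y \left(-5 + y\right)$ ($D{\left(y \right)} = \left(y + 0\right) \left(y - 5\right) = y \left(-5 + y\right)$)
$D{\left(6 \right)} 58 + W{\left(-7 \right)} = 6 \left(-5 + 6\right) 58 - 7 = 6 \cdot 1 \cdot 58 - 7 = 6 \cdot 58 - 7 = 348 - 7 = 341$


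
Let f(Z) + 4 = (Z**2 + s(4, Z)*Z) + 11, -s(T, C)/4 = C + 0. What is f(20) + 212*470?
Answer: 98447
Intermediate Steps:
s(T, C) = -4*C (s(T, C) = -4*(C + 0) = -4*C)
f(Z) = 7 - 3*Z**2 (f(Z) = -4 + ((Z**2 + (-4*Z)*Z) + 11) = -4 + ((Z**2 - 4*Z**2) + 11) = -4 + (-3*Z**2 + 11) = -4 + (11 - 3*Z**2) = 7 - 3*Z**2)
f(20) + 212*470 = (7 - 3*20**2) + 212*470 = (7 - 3*400) + 99640 = (7 - 1200) + 99640 = -1193 + 99640 = 98447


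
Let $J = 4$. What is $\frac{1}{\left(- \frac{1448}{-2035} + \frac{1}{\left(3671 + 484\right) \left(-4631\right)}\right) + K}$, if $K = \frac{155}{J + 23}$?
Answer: $\frac{6407521065}{41343175124} \approx 0.15498$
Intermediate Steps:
$K = \frac{155}{27}$ ($K = \frac{155}{4 + 23} = \frac{155}{27} \approx 5.7407$)
$\frac{1}{\left(- \frac{1448}{-2035} + \frac{1}{\left(3671 + 484\right) \left(-4631\right)}\right) + K} = \frac{1}{\left(- \frac{1448}{-2035} + \frac{1}{\left(3671 + 484\right) \left(-4631\right)}\right) + \frac{155}{27}} = \frac{1}{\left(\left(-1448\right) \left(- \frac{1}{2035}\right) + \frac{1}{4155} \left(- \frac{1}{4631}\right)\right) + \frac{155}{27}} = \frac{1}{\left(\frac{1448}{2035} + \frac{1}{4155} \left(- \frac{1}{4631}\right)\right) + \frac{155}{27}} = \frac{1}{\left(\frac{1448}{2035} - \frac{1}{19241805}\right) + \frac{155}{27}} = \frac{1}{\frac{506584211}{711946785} + \frac{155}{27}} = \frac{1}{\frac{41343175124}{6407521065}} = \frac{6407521065}{41343175124}$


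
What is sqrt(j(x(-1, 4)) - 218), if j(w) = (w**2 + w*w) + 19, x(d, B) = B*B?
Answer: sqrt(313) ≈ 17.692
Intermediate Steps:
x(d, B) = B**2
j(w) = 19 + 2*w**2 (j(w) = (w**2 + w**2) + 19 = 2*w**2 + 19 = 19 + 2*w**2)
sqrt(j(x(-1, 4)) - 218) = sqrt((19 + 2*(4**2)**2) - 218) = sqrt((19 + 2*16**2) - 218) = sqrt((19 + 2*256) - 218) = sqrt((19 + 512) - 218) = sqrt(531 - 218) = sqrt(313)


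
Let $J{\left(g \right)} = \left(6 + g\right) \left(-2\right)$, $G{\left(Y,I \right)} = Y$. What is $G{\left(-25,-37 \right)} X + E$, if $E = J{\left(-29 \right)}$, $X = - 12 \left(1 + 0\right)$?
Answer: $346$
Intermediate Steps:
$X = -12$ ($X = \left(-12\right) 1 = -12$)
$J{\left(g \right)} = -12 - 2 g$
$E = 46$ ($E = -12 - -58 = -12 + 58 = 46$)
$G{\left(-25,-37 \right)} X + E = \left(-25\right) \left(-12\right) + 46 = 300 + 46 = 346$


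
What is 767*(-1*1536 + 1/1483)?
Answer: -1747139329/1483 ≈ -1.1781e+6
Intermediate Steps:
767*(-1*1536 + 1/1483) = 767*(-1536 + 1/1483) = 767*(-2277887/1483) = -1747139329/1483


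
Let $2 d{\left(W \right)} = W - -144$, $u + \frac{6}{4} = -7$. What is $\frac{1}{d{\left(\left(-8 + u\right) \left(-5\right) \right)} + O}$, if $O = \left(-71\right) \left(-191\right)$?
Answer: $\frac{4}{54697} \approx 7.313 \cdot 10^{-5}$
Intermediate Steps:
$u = - \frac{17}{2}$ ($u = - \frac{3}{2} - 7 = - \frac{17}{2} \approx -8.5$)
$O = 13561$
$d{\left(W \right)} = 72 + \frac{W}{2}$ ($d{\left(W \right)} = \frac{W - -144}{2} = \frac{W + 144}{2} = \frac{144 + W}{2} = 72 + \frac{W}{2}$)
$\frac{1}{d{\left(\left(-8 + u\right) \left(-5\right) \right)} + O} = \frac{1}{\left(72 + \frac{\left(-8 - \frac{17}{2}\right) \left(-5\right)}{2}\right) + 13561} = \frac{1}{\left(72 + \frac{\left(- \frac{33}{2}\right) \left(-5\right)}{2}\right) + 13561} = \frac{1}{\left(72 + \frac{1}{2} \cdot \frac{165}{2}\right) + 13561} = \frac{1}{\left(72 + \frac{165}{4}\right) + 13561} = \frac{1}{\frac{453}{4} + 13561} = \frac{1}{\frac{54697}{4}} = \frac{4}{54697}$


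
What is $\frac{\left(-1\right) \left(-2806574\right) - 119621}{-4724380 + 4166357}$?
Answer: $- \frac{2686953}{558023} \approx -4.8151$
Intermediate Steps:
$\frac{\left(-1\right) \left(-2806574\right) - 119621}{-4724380 + 4166357} = \frac{2806574 - 119621}{-558023} = 2686953 \left(- \frac{1}{558023}\right) = - \frac{2686953}{558023}$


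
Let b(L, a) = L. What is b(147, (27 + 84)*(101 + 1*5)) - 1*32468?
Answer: -32321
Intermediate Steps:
b(147, (27 + 84)*(101 + 1*5)) - 1*32468 = 147 - 1*32468 = 147 - 32468 = -32321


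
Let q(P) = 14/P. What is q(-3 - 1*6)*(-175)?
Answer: 2450/9 ≈ 272.22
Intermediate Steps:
q(-3 - 1*6)*(-175) = (14/(-3 - 1*6))*(-175) = (14/(-3 - 6))*(-175) = (14/(-9))*(-175) = (14*(-⅑))*(-175) = -14/9*(-175) = 2450/9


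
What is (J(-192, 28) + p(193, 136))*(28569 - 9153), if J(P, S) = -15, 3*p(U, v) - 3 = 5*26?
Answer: 569536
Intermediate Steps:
p(U, v) = 133/3 (p(U, v) = 1 + (5*26)/3 = 1 + (⅓)*130 = 1 + 130/3 = 133/3)
(J(-192, 28) + p(193, 136))*(28569 - 9153) = (-15 + 133/3)*(28569 - 9153) = (88/3)*19416 = 569536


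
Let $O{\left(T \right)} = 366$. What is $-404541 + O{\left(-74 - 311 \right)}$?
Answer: $-404175$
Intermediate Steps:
$-404541 + O{\left(-74 - 311 \right)} = -404541 + 366 = -404175$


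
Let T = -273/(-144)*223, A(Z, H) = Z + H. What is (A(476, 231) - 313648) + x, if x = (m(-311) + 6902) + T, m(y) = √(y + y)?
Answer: -14669579/48 + I*√622 ≈ -3.0562e+5 + 24.94*I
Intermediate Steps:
A(Z, H) = H + Z
T = 20293/48 (T = -273*(-1/144)*223 = (91/48)*223 = 20293/48 ≈ 422.77)
m(y) = √2*√y (m(y) = √(2*y) = √2*√y)
x = 351589/48 + I*√622 (x = (√2*√(-311) + 6902) + 20293/48 = (√2*(I*√311) + 6902) + 20293/48 = (I*√622 + 6902) + 20293/48 = (6902 + I*√622) + 20293/48 = 351589/48 + I*√622 ≈ 7324.8 + 24.94*I)
(A(476, 231) - 313648) + x = ((231 + 476) - 313648) + (351589/48 + I*√622) = (707 - 313648) + (351589/48 + I*√622) = -312941 + (351589/48 + I*√622) = -14669579/48 + I*√622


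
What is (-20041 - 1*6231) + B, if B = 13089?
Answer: -13183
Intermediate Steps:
(-20041 - 1*6231) + B = (-20041 - 1*6231) + 13089 = (-20041 - 6231) + 13089 = -26272 + 13089 = -13183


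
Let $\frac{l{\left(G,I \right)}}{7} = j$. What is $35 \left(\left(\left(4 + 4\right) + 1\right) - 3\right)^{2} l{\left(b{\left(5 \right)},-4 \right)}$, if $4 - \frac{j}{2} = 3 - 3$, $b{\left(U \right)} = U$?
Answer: $70560$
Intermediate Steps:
$j = 8$ ($j = 8 - 2 \left(3 - 3\right) = 8 - 0 = 8 + 0 = 8$)
$l{\left(G,I \right)} = 56$ ($l{\left(G,I \right)} = 7 \cdot 8 = 56$)
$35 \left(\left(\left(4 + 4\right) + 1\right) - 3\right)^{2} l{\left(b{\left(5 \right)},-4 \right)} = 35 \left(\left(\left(4 + 4\right) + 1\right) - 3\right)^{2} \cdot 56 = 35 \left(\left(8 + 1\right) - 3\right)^{2} \cdot 56 = 35 \left(9 - 3\right)^{2} \cdot 56 = 35 \cdot 6^{2} \cdot 56 = 35 \cdot 36 \cdot 56 = 1260 \cdot 56 = 70560$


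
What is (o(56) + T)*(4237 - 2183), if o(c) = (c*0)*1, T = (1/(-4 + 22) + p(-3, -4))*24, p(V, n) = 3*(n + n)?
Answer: -3541096/3 ≈ -1.1804e+6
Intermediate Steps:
p(V, n) = 6*n (p(V, n) = 3*(2*n) = 6*n)
T = -1724/3 (T = (1/(-4 + 22) + 6*(-4))*24 = (1/18 - 24)*24 = -431/18*24 = -1724/3 ≈ -574.67)
o(c) = 0 (o(c) = 0*1 = 0)
(o(56) + T)*(4237 - 2183) = (0 - 1724/3)*(4237 - 2183) = -1724/3*2054 = -3541096/3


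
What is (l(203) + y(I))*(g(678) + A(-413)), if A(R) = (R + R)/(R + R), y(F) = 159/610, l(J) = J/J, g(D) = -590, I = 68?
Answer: -452941/610 ≈ -742.53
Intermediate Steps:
l(J) = 1
y(F) = 159/610 (y(F) = 159*(1/610) = 159/610)
A(R) = 1 (A(R) = (2*R)/((2*R)) = (2*R)*(1/(2*R)) = 1)
(l(203) + y(I))*(g(678) + A(-413)) = (1 + 159/610)*(-590 + 1) = (769/610)*(-589) = -452941/610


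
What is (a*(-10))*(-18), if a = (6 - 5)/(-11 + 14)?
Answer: 60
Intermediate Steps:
a = 1/3 ≈ 0.33333
(a*(-10))*(-18) = ((1/3)*(-10))*(-18) = -10/3*(-18) = 60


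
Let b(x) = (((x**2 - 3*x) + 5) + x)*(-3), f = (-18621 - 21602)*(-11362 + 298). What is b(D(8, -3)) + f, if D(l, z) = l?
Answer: 445027113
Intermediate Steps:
f = 445027272 (f = -40223*(-11064) = 445027272)
b(x) = -15 - 3*x**2 + 6*x (b(x) = ((5 + x**2 - 3*x) + x)*(-3) = (5 + x**2 - 2*x)*(-3) = -15 - 3*x**2 + 6*x)
b(D(8, -3)) + f = (-15 - 3*8**2 + 6*8) + 445027272 = (-15 - 3*64 + 48) + 445027272 = (-15 - 192 + 48) + 445027272 = -159 + 445027272 = 445027113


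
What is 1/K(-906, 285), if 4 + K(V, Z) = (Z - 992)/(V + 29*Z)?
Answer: -7359/30143 ≈ -0.24414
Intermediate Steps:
K(V, Z) = -4 + (-992 + Z)/(V + 29*Z) (K(V, Z) = -4 + (Z - 992)/(V + 29*Z) = -4 + (-992 + Z)/(V + 29*Z))
1/K(-906, 285) = 1/((-992 - 115*285 - 4*(-906))/(-906 + 29*285)) = 1/((-992 - 32775 + 3624)/(-906 + 8265)) = 1/(-30143/7359) = -7359/30143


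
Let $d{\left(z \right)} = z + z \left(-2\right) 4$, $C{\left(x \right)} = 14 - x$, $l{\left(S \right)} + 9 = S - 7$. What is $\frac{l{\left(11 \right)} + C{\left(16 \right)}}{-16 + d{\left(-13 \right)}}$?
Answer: $- \frac{7}{75} \approx -0.093333$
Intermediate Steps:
$l{\left(S \right)} = -16 + S$ ($l{\left(S \right)} = -9 + \left(S - 7\right) = -9 + \left(-7 + S\right) = -16 + S$)
$d{\left(z \right)} = - 7 z$ ($d{\left(z \right)} = z + - 2 z 4 = z - 8 z = - 7 z$)
$\frac{l{\left(11 \right)} + C{\left(16 \right)}}{-16 + d{\left(-13 \right)}} = \frac{\left(-16 + 11\right) + \left(14 - 16\right)}{-16 - -91} = \frac{-5 + \left(14 - 16\right)}{-16 + 91} = \frac{-5 - 2}{75} = \left(-7\right) \frac{1}{75} = - \frac{7}{75}$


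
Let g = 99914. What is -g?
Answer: -99914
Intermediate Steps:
-g = -1*99914 = -99914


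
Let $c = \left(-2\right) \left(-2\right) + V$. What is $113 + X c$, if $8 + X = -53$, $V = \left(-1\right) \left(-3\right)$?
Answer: $-314$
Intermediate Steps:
$V = 3$
$X = -61$ ($X = -8 - 53 = -61$)
$c = 7$ ($c = \left(-2\right) \left(-2\right) + 3 = 4 + 3 = 7$)
$113 + X c = 113 - 427 = -314$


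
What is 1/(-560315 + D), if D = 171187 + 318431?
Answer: -1/70697 ≈ -1.4145e-5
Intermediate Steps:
D = 489618
1/(-560315 + D) = 1/(-560315 + 489618) = 1/(-70697) = -1/70697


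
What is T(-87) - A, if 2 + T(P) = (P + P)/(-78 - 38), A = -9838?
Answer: 19675/2 ≈ 9837.5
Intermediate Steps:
T(P) = -2 - P/58 (T(P) = -2 + (P + P)/(-78 - 38) = -2 + (2*P)/(-116) = -2 + (2*P)*(-1/116) = -2 - P/58)
T(-87) - A = (-2 - 1/58*(-87)) - 1*(-9838) = (-2 + 3/2) + 9838 = -½ + 9838 = 19675/2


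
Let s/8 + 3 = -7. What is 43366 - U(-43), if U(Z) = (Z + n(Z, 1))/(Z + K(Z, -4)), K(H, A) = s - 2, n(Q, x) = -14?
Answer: 5420693/125 ≈ 43366.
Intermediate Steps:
s = -80 (s = -24 + 8*(-7) = -24 - 56 = -80)
K(H, A) = -82 (K(H, A) = -80 - 2 = -82)
U(Z) = (-14 + Z)/(-82 + Z) (U(Z) = (Z - 14)/(Z - 82) = (-14 + Z)/(-82 + Z))
43366 - U(-43) = 43366 - (-14 - 43)/(-82 - 43) = 43366 - (-57)/(-125) = 43366 - (-1)*(-57)/125 = 43366 - 1*57/125 = 43366 - 57/125 = 5420693/125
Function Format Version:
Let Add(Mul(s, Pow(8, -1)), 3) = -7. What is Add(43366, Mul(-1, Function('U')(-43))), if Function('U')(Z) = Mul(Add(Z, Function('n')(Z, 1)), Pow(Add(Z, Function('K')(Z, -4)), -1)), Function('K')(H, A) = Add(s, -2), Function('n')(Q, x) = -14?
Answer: Rational(5420693, 125) ≈ 43366.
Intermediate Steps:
s = -80 (s = Add(-24, Mul(8, -7)) = Add(-24, -56) = -80)
Function('K')(H, A) = -82 (Function('K')(H, A) = Add(-80, -2) = -82)
Function('U')(Z) = Mul(Pow(Add(-82, Z), -1), Add(-14, Z)) (Function('U')(Z) = Mul(Add(Z, -14), Pow(Add(Z, -82), -1)) = Mul(Add(-14, Z), Pow(Add(-82, Z), -1)) = Mul(Pow(Add(-82, Z), -1), Add(-14, Z)))
Add(43366, Mul(-1, Function('U')(-43))) = Add(43366, Mul(-1, Mul(Pow(Add(-82, -43), -1), Add(-14, -43)))) = Add(43366, Mul(-1, Mul(Pow(-125, -1), -57))) = Add(43366, Mul(-1, Mul(Rational(-1, 125), -57))) = Add(43366, Mul(-1, Rational(57, 125))) = Add(43366, Rational(-57, 125)) = Rational(5420693, 125)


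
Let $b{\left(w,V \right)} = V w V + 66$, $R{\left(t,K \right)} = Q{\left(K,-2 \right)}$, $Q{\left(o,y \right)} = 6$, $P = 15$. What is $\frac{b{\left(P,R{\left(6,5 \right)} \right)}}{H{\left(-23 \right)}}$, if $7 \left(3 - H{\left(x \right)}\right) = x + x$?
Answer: $\frac{4242}{67} \approx 63.313$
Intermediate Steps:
$H{\left(x \right)} = 3 - \frac{2 x}{7}$ ($H{\left(x \right)} = 3 - \frac{x + x}{7} = 3 - \frac{2 x}{7}$)
$R{\left(t,K \right)} = 6$
$b{\left(w,V \right)} = 66 + w V^{2}$ ($b{\left(w,V \right)} = w V^{2} + 66 = 66 + w V^{2}$)
$\frac{b{\left(P,R{\left(6,5 \right)} \right)}}{H{\left(-23 \right)}} = \frac{66 + 15 \cdot 6^{2}}{3 - - \frac{46}{7}} = \frac{66 + 15 \cdot 36}{3 + \frac{46}{7}} = \frac{66 + 540}{\frac{67}{7}} = 606 \cdot \frac{7}{67} = \frac{4242}{67}$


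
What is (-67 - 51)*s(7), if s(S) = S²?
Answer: -5782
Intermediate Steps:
(-67 - 51)*s(7) = (-67 - 51)*7² = -118*49 = -5782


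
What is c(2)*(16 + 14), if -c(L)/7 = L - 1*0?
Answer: -420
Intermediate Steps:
c(L) = -7*L (c(L) = -7*(L - 1*0) = -7*(L + 0) = -7*L)
c(2)*(16 + 14) = (-7*2)*(16 + 14) = -14*30 = -420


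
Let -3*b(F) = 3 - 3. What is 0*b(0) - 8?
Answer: -8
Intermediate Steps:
b(F) = 0 (b(F) = -(3 - 3)/3 = -⅓*0 = 0)
0*b(0) - 8 = 0*0 - 8 = 0 - 8 = -8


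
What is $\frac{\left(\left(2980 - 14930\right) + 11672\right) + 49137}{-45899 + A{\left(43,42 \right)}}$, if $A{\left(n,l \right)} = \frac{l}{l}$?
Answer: $- \frac{48859}{45898} \approx -1.0645$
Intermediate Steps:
$A{\left(n,l \right)} = 1$
$\frac{\left(\left(2980 - 14930\right) + 11672\right) + 49137}{-45899 + A{\left(43,42 \right)}} = \frac{\left(\left(2980 - 14930\right) + 11672\right) + 49137}{-45899 + 1} = \frac{\left(-11950 + 11672\right) + 49137}{-45898} = \left(-278 + 49137\right) \left(- \frac{1}{45898}\right) = 48859 \left(- \frac{1}{45898}\right) = - \frac{48859}{45898}$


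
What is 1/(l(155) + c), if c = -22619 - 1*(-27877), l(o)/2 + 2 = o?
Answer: 1/5564 ≈ 0.00017973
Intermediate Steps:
l(o) = -4 + 2*o
c = 5258 (c = -22619 + 27877 = 5258)
1/(l(155) + c) = 1/((-4 + 2*155) + 5258) = 1/((-4 + 310) + 5258) = 1/(306 + 5258) = 1/5564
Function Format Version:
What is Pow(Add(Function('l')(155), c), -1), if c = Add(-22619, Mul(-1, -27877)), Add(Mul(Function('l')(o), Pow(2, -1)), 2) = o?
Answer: Rational(1, 5564) ≈ 0.00017973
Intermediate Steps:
Function('l')(o) = Add(-4, Mul(2, o))
c = 5258 (c = Add(-22619, 27877) = 5258)
Pow(Add(Function('l')(155), c), -1) = Pow(Add(Add(-4, Mul(2, 155)), 5258), -1) = Pow(Add(Add(-4, 310), 5258), -1) = Pow(Add(306, 5258), -1) = Pow(5564, -1) = Rational(1, 5564)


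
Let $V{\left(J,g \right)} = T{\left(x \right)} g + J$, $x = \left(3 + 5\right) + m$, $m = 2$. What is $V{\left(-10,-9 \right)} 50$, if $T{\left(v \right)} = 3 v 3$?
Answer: $-41000$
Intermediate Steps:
$x = 10$ ($x = \left(3 + 5\right) + 2 = 8 + 2 = 10$)
$T{\left(v \right)} = 9 v$
$V{\left(J,g \right)} = J + 90 g$ ($V{\left(J,g \right)} = 9 \cdot 10 g + J = 90 g + J = J + 90 g$)
$V{\left(-10,-9 \right)} 50 = \left(-10 + 90 \left(-9\right)\right) 50 = \left(-10 - 810\right) 50 = \left(-820\right) 50 = -41000$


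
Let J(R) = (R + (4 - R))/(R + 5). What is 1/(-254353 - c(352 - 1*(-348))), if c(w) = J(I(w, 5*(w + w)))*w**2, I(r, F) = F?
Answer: -1401/356740553 ≈ -3.9272e-6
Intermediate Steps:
J(R) = 4/(5 + R)
c(w) = 4*w**2/(5 + 10*w) (c(w) = (4/(5 + 5*(w + w)))*w**2 = (4/(5 + 5*(2*w)))*w**2 = (4/(5 + 10*w))*w**2 = 4*w**2/(5 + 10*w))
1/(-254353 - c(352 - 1*(-348))) = 1/(-254353 - 4*(352 - 1*(-348))**2/(5*(1 + 2*(352 - 1*(-348))))) = 1/(-254353 - 4*(352 + 348)**2/(5*(1 + 2*(352 + 348)))) = 1/(-254353 - 4*700**2/(5*(1 + 2*700))) = 1/(-254353 - 4*490000/(5*(1 + 1400))) = 1/(-254353 - 4*490000/(5*1401)) = 1/(-254353 - 1*392000/1401) = 1/(-254353 - 392000/1401) = 1/(-356740553/1401) = -1401/356740553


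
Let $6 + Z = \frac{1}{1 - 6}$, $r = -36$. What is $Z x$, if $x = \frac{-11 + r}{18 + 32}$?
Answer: $\frac{1457}{250} \approx 5.828$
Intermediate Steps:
$Z = - \frac{31}{5}$ ($Z = -6 + \frac{1}{1 - 6} = -6 + \frac{1}{-5} = -6 - \frac{1}{5} = - \frac{31}{5} \approx -6.2$)
$x = - \frac{47}{50}$ ($x = \frac{-11 - 36}{18 + 32} = - \frac{47}{50} \approx -0.94$)
$Z x = \left(- \frac{31}{5}\right) \left(- \frac{47}{50}\right) = \frac{1457}{250}$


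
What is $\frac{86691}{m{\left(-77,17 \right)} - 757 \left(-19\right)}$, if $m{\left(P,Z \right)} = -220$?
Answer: $\frac{28897}{4721} \approx 6.1209$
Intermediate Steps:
$\frac{86691}{m{\left(-77,17 \right)} - 757 \left(-19\right)} = \frac{86691}{-220 - 757 \left(-19\right)} = \frac{86691}{-220 - -14383} = \frac{86691}{-220 + 14383} = \frac{86691}{14163} = 86691 \cdot \frac{1}{14163} = \frac{28897}{4721}$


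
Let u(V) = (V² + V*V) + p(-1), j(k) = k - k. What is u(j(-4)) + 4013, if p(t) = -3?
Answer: 4010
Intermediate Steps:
j(k) = 0
u(V) = -3 + 2*V² (u(V) = (V² + V*V) - 3 = (V² + V²) - 3 = 2*V² - 3 = -3 + 2*V²)
u(j(-4)) + 4013 = (-3 + 2*0²) + 4013 = (-3 + 2*0) + 4013 = (-3 + 0) + 4013 = -3 + 4013 = 4010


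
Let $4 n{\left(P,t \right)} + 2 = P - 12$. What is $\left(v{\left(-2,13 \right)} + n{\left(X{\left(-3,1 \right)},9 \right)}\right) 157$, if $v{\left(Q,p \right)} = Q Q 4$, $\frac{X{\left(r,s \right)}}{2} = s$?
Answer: $2041$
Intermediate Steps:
$X{\left(r,s \right)} = 2 s$
$n{\left(P,t \right)} = - \frac{7}{2} + \frac{P}{4}$ ($n{\left(P,t \right)} = - \frac{1}{2} + \frac{P - 12}{4} = - \frac{1}{2} + \frac{-12 + P}{4} = - \frac{1}{2} + \left(-3 + \frac{P}{4}\right) = - \frac{7}{2} + \frac{P}{4}$)
$v{\left(Q,p \right)} = 4 Q^{2}$ ($v{\left(Q,p \right)} = Q^{2} \cdot 4 = 4 Q^{2}$)
$\left(v{\left(-2,13 \right)} + n{\left(X{\left(-3,1 \right)},9 \right)}\right) 157 = \left(4 \left(-2\right)^{2} - \left(\frac{7}{2} - \frac{2 \cdot 1}{4}\right)\right) 157 = \left(4 \cdot 4 + \left(- \frac{7}{2} + \frac{1}{4} \cdot 2\right)\right) 157 = \left(16 + \left(- \frac{7}{2} + \frac{1}{2}\right)\right) 157 = \left(16 - 3\right) 157 = 13 \cdot 157 = 2041$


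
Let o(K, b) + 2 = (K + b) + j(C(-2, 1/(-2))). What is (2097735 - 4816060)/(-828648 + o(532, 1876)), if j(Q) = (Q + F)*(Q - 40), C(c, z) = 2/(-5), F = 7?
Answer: 67958125/20662716 ≈ 3.2889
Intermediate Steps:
C(c, z) = -2/5 (C(c, z) = 2*(-1/5) = -2/5)
j(Q) = (-40 + Q)*(7 + Q) (j(Q) = (Q + 7)*(Q - 40) = (7 + Q)*(-40 + Q) = (-40 + Q)*(7 + Q))
o(K, b) = -6716/25 + K + b (o(K, b) = -2 + ((K + b) + (-280 + (-2/5)**2 - 33*(-2/5))) = -2 + ((K + b) + (-280 + 4/25 + 66/5)) = -2 + ((K + b) - 6666/25) = -2 + (-6666/25 + K + b) = -6716/25 + K + b)
(2097735 - 4816060)/(-828648 + o(532, 1876)) = (2097735 - 4816060)/(-828648 + (-6716/25 + 532 + 1876)) = -2718325/(-828648 + 53484/25) = -2718325/(-20662716/25) = -2718325*(-25/20662716) = 67958125/20662716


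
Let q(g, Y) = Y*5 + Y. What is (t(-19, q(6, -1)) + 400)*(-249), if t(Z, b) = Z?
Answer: -94869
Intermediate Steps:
q(g, Y) = 6*Y (q(g, Y) = 5*Y + Y = 6*Y)
(t(-19, q(6, -1)) + 400)*(-249) = (-19 + 400)*(-249) = 381*(-249) = -94869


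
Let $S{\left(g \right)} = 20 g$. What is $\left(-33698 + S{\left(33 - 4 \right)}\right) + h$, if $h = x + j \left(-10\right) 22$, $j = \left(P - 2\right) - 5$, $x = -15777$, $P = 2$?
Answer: $-47795$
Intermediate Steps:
$j = -5$ ($j = \left(2 - 2\right) - 5 = 0 - 5 = -5$)
$h = -14677$ ($h = -15777 + \left(-5\right) \left(-10\right) 22 = -15777 + 50 \cdot 22 = -15777 + 1100 = -14677$)
$\left(-33698 + S{\left(33 - 4 \right)}\right) + h = \left(-33698 + 20 \left(33 - 4\right)\right) - 14677 = \left(-33698 + 20 \cdot 29\right) - 14677 = \left(-33698 + 580\right) - 14677 = -33118 - 14677 = -47795$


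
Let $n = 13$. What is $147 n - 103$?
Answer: $1808$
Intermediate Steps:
$147 n - 103 = 147 \cdot 13 - 103 = 1911 - 103 = 1808$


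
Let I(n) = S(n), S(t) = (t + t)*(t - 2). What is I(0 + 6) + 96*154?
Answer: 14832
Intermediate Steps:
S(t) = 2*t*(-2 + t) (S(t) = (2*t)*(-2 + t) = 2*t*(-2 + t))
I(n) = 2*n*(-2 + n)
I(0 + 6) + 96*154 = 2*(0 + 6)*(-2 + (0 + 6)) + 96*154 = 2*6*(-2 + 6) + 14784 = 2*6*4 + 14784 = 48 + 14784 = 14832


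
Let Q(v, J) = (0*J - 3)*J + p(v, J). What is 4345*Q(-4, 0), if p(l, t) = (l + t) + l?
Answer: -34760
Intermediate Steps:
p(l, t) = t + 2*l
Q(v, J) = -2*J + 2*v (Q(v, J) = (0*J - 3)*J + (J + 2*v) = (0 - 3)*J + (J + 2*v) = -3*J + (J + 2*v) = -2*J + 2*v)
4345*Q(-4, 0) = 4345*(-2*0 + 2*(-4)) = 4345*(0 - 8) = 4345*(-8) = -34760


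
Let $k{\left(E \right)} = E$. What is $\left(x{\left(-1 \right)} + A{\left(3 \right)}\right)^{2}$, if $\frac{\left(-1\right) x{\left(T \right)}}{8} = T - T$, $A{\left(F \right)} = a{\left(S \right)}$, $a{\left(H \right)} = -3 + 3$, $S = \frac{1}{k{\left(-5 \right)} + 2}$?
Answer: $0$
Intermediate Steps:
$S = - \frac{1}{3}$ ($S = \frac{1}{-5 + 2} = \frac{1}{-3} = - \frac{1}{3} \approx -0.33333$)
$a{\left(H \right)} = 0$
$A{\left(F \right)} = 0$
$x{\left(T \right)} = 0$ ($x{\left(T \right)} = - 8 \left(T - T\right) = \left(-8\right) 0 = 0$)
$\left(x{\left(-1 \right)} + A{\left(3 \right)}\right)^{2} = \left(0 + 0\right)^{2} = 0^{2} = 0$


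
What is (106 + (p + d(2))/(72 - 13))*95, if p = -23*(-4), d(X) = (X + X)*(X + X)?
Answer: 604390/59 ≈ 10244.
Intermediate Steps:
d(X) = 4*X² (d(X) = (2*X)*(2*X) = 4*X²)
p = 92
(106 + (p + d(2))/(72 - 13))*95 = (106 + (92 + 4*2²)/(72 - 13))*95 = (106 + (92 + 4*4)/59)*95 = (106 + (92 + 16)*(1/59))*95 = (106 + 108*(1/59))*95 = (106 + 108/59)*95 = (6362/59)*95 = 604390/59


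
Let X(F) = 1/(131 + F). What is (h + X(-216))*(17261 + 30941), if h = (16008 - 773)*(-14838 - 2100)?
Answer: -1057276480331302/85 ≈ -1.2439e+13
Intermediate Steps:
h = -258050430 (h = 15235*(-16938) = -258050430)
(h + X(-216))*(17261 + 30941) = (-258050430 + 1/(131 - 216))*(17261 + 30941) = (-258050430 + 1/(-85))*48202 = (-258050430 - 1/85)*48202 = -21934286551/85*48202 = -1057276480331302/85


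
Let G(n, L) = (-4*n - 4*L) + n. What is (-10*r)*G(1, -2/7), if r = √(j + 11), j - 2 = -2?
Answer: 130*√11/7 ≈ 61.594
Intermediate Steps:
j = 0 (j = 2 - 2 = 0)
G(n, L) = -4*L - 3*n (G(n, L) = (-4*L - 4*n) + n = -4*L - 3*n)
r = √11 (r = √(0 + 11) = √11 ≈ 3.3166)
(-10*r)*G(1, -2/7) = (-10*√11)*(-(-8)/7 - 3*1) = (-10*√11)*(-(-8)/7 - 3) = (-10*√11)*(-4*(-2/7) - 3) = (-10*√11)*(8/7 - 3) = -10*√11*(-13/7) = 130*√11/7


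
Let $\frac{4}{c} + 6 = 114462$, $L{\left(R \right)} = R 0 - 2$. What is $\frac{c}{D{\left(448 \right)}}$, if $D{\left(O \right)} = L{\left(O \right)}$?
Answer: $- \frac{1}{57228} \approx -1.7474 \cdot 10^{-5}$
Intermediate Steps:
$L{\left(R \right)} = -2$ ($L{\left(R \right)} = 0 - 2 = -2$)
$D{\left(O \right)} = -2$
$c = \frac{1}{28614}$ ($c = \frac{4}{-6 + 114462} = \frac{4}{114456} = 4 \cdot \frac{1}{114456} = \frac{1}{28614} \approx 3.4948 \cdot 10^{-5}$)
$\frac{c}{D{\left(448 \right)}} = \frac{1}{28614 \left(-2\right)} = \frac{1}{28614} \left(- \frac{1}{2}\right) = - \frac{1}{57228}$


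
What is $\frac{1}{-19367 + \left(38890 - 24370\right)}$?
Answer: $- \frac{1}{4847} \approx -0.00020631$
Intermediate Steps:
$\frac{1}{-19367 + \left(38890 - 24370\right)} = \frac{1}{-19367 + 14520} = \frac{1}{-4847} = - \frac{1}{4847}$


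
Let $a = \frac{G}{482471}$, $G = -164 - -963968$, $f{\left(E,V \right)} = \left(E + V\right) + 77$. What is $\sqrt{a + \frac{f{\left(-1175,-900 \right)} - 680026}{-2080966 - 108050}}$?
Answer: $\frac{\sqrt{4471784124035017596323}}{44005697439} \approx 1.5196$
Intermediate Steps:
$f{\left(E,V \right)} = 77 + E + V$
$G = 963804$ ($G = -164 + 963968 = 963804$)
$a = \frac{963804}{482471} \approx 1.9976$
$\sqrt{a + \frac{f{\left(-1175,-900 \right)} - 680026}{-2080966 - 108050}} = \sqrt{\frac{963804}{482471} + \frac{\left(77 - 1175 - 900\right) - 680026}{-2080966 - 108050}} = \sqrt{\frac{963804}{482471} + \frac{-1998 - 680026}{-2189016}} = \sqrt{\frac{963804}{482471} - - \frac{85253}{273627}} = \sqrt{\frac{963804}{482471} + \frac{85253}{273627}} = \sqrt{\frac{304854897271}{132017092317}} = \frac{\sqrt{4471784124035017596323}}{44005697439}$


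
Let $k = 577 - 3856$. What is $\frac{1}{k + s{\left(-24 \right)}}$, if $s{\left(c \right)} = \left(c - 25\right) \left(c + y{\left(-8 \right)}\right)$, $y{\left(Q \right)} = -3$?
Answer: $- \frac{1}{1956} \approx -0.00051125$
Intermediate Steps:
$s{\left(c \right)} = \left(-25 + c\right) \left(-3 + c\right)$ ($s{\left(c \right)} = \left(c - 25\right) \left(c - 3\right) = \left(-25 + c\right) \left(-3 + c\right)$)
$k = -3279$ ($k = 577 - 3856 = -3279$)
$\frac{1}{k + s{\left(-24 \right)}} = \frac{1}{-3279 + \left(75 + \left(-24\right)^{2} - -672\right)} = \frac{1}{-3279 + \left(75 + 576 + 672\right)} = \frac{1}{-3279 + 1323} = \frac{1}{-1956} = - \frac{1}{1956}$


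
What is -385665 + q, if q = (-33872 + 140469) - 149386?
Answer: -428454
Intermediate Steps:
q = -42789 (q = 106597 - 149386 = -42789)
-385665 + q = -385665 - 42789 = -428454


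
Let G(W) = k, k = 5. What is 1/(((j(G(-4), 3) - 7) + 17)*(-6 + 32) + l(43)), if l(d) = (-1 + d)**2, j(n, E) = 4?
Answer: 1/2128 ≈ 0.00046992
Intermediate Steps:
G(W) = 5
1/(((j(G(-4), 3) - 7) + 17)*(-6 + 32) + l(43)) = 1/(((4 - 7) + 17)*(-6 + 32) + (-1 + 43)**2) = 1/((-3 + 17)*26 + 42**2) = 1/(14*26 + 1764) = 1/(364 + 1764) = 1/2128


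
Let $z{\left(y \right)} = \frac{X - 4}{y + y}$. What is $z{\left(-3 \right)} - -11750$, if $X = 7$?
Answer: $\frac{23499}{2} \approx 11750.0$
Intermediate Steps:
$z{\left(y \right)} = \frac{3}{2 y}$ ($z{\left(y \right)} = \frac{7 - 4}{y + y} = \frac{3}{2 y}$)
$z{\left(-3 \right)} - -11750 = \frac{3}{2 \left(-3\right)} - -11750 = \frac{3}{2} \left(- \frac{1}{3}\right) + 11750 = - \frac{1}{2} + 11750 = \frac{23499}{2}$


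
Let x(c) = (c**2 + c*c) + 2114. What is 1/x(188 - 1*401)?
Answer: 1/92852 ≈ 1.0770e-5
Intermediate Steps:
x(c) = 2114 + 2*c**2 (x(c) = (c**2 + c**2) + 2114 = 2*c**2 + 2114 = 2114 + 2*c**2)
1/x(188 - 1*401) = 1/(2114 + 2*(188 - 1*401)**2) = 1/(2114 + 2*(188 - 401)**2) = 1/(2114 + 2*(-213)**2) = 1/(2114 + 2*45369) = 1/(2114 + 90738) = 1/92852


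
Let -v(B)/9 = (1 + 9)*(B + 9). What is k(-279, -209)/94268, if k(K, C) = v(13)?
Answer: -495/23567 ≈ -0.021004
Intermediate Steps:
v(B) = -810 - 90*B (v(B) = -9*(1 + 9)*(B + 9) = -90*(9 + B) = -9*(90 + 10*B) = -810 - 90*B)
k(K, C) = -1980 (k(K, C) = -810 - 90*13 = -810 - 1170 = -1980)
k(-279, -209)/94268 = -1980/94268 = -1980*1/94268 = -495/23567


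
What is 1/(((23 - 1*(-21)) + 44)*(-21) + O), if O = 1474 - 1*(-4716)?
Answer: 1/4342 ≈ 0.00023031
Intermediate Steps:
O = 6190 (O = 1474 + 4716 = 6190)
1/(((23 - 1*(-21)) + 44)*(-21) + O) = 1/(((23 - 1*(-21)) + 44)*(-21) + 6190) = 1/(((23 + 21) + 44)*(-21) + 6190) = 1/((44 + 44)*(-21) + 6190) = 1/(88*(-21) + 6190) = 1/(-1848 + 6190) = 1/4342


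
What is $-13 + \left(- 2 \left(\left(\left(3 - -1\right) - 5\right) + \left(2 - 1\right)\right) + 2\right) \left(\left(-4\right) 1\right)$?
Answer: $-21$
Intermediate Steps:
$-13 + \left(- 2 \left(\left(\left(3 - -1\right) - 5\right) + \left(2 - 1\right)\right) + 2\right) \left(\left(-4\right) 1\right) = -13 + \left(- 2 \left(\left(\left(3 + 1\right) - 5\right) + \left(2 - 1\right)\right) + 2\right) \left(-4\right) = -13 + \left(- 2 \left(\left(4 - 5\right) + 1\right) + 2\right) \left(-4\right) = -13 + \left(- 2 \left(-1 + 1\right) + 2\right) \left(-4\right) = -13 + \left(\left(-2\right) 0 + 2\right) \left(-4\right) = -13 + \left(0 + 2\right) \left(-4\right) = -13 + 2 \left(-4\right) = -13 - 8 = -21$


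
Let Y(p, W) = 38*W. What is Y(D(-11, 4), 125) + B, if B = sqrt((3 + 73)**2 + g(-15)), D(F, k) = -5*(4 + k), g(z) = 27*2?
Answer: 4750 + sqrt(5830) ≈ 4826.4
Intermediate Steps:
g(z) = 54
D(F, k) = -20 - 5*k
B = sqrt(5830) (B = sqrt((3 + 73)**2 + 54) = sqrt(76**2 + 54) = sqrt(5776 + 54) = sqrt(5830) ≈ 76.354)
Y(D(-11, 4), 125) + B = 38*125 + sqrt(5830) = 4750 + sqrt(5830)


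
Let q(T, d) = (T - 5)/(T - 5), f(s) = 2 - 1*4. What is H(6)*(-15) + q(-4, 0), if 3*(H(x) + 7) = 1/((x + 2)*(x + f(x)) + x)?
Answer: 4023/38 ≈ 105.87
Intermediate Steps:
f(s) = -2 (f(s) = 2 - 4 = -2)
q(T, d) = 1 (q(T, d) = (-5 + T)/(-5 + T) = 1)
H(x) = -7 + 1/(3*(x + (-2 + x)*(2 + x))) (H(x) = -7 + 1/(3*((x + 2)*(x - 2) + x)) = -7 + 1/(3*((2 + x)*(-2 + x) + x)) = -7 + 1/(3*((-2 + x)*(2 + x) + x)) = -7 + 1/(3*(x + (-2 + x)*(2 + x))))
H(6)*(-15) + q(-4, 0) = ((85/3 - 7*6 - 7*6**2)/(-4 + 6 + 6**2))*(-15) + 1 = ((85/3 - 42 - 7*36)/(-4 + 6 + 36))*(-15) + 1 = ((85/3 - 42 - 252)/38)*(-15) + 1 = ((1/38)*(-797/3))*(-15) + 1 = -797/114*(-15) + 1 = 3985/38 + 1 = 4023/38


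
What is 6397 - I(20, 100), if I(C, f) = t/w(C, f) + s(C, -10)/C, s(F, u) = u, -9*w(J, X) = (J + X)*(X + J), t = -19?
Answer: 10235981/1600 ≈ 6397.5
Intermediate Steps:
w(J, X) = -(J + X)²/9 (w(J, X) = -(J + X)*(X + J)/9 = -(J + X)*(J + X)/9 = -(J + X)²/9)
I(C, f) = -10/C + 171/(C + f)² (I(C, f) = -19*(-9/(C + f)²) - 10/C = -(-171)/(C + f)² - 10/C = 171/(C + f)² - 10/C = -10/C + 171/(C + f)²)
6397 - I(20, 100) = 6397 - (-10/20 + 171/(20 + 100)²) = 6397 - (-10*1/20 + 171/120²) = 6397 - (-½ + 171*(1/14400)) = 6397 - (-½ + 19/1600) = 6397 - 1*(-781/1600) = 6397 + 781/1600 = 10235981/1600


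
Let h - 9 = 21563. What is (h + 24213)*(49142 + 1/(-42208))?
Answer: 94966584719975/42208 ≈ 2.2500e+9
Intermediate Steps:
h = 21572 (h = 9 + 21563 = 21572)
(h + 24213)*(49142 + 1/(-42208)) = (21572 + 24213)*(49142 + 1/(-42208)) = 45785*(49142 - 1/42208) = 45785*(2074185535/42208) = 94966584719975/42208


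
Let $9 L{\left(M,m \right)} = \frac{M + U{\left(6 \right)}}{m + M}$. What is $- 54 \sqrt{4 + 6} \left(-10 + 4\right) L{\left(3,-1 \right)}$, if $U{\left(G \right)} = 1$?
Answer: $72 \sqrt{10} \approx 227.68$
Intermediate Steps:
$L{\left(M,m \right)} = \frac{1 + M}{9 \left(M + m\right)}$ ($L{\left(M,m \right)} = \frac{\left(M + 1\right) \frac{1}{m + M}}{9} = \frac{\left(1 + M\right) \frac{1}{M + m}}{9} = \frac{\frac{1}{M + m} \left(1 + M\right)}{9} = \frac{1 + M}{9 \left(M + m\right)}$)
$- 54 \sqrt{4 + 6} \left(-10 + 4\right) L{\left(3,-1 \right)} = - 54 \sqrt{4 + 6} \left(-10 + 4\right) \frac{1 + 3}{9 \left(3 - 1\right)} = - 54 \sqrt{10} \left(-6\right) \frac{1}{9} \cdot \frac{1}{2} \cdot 4 = - 54 \left(- 6 \sqrt{10}\right) \frac{1}{9} \cdot \frac{1}{2} \cdot 4 = 324 \sqrt{10} \cdot \frac{2}{9} = 72 \sqrt{10}$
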